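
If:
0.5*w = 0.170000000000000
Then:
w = 0.34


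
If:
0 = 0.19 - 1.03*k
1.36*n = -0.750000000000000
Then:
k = 0.18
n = -0.55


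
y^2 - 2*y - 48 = (y - 8)*(y + 6)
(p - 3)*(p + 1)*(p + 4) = p^3 + 2*p^2 - 11*p - 12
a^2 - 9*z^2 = (a - 3*z)*(a + 3*z)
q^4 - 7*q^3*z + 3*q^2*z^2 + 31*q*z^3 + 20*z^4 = (q - 5*z)*(q - 4*z)*(q + z)^2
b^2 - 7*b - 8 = (b - 8)*(b + 1)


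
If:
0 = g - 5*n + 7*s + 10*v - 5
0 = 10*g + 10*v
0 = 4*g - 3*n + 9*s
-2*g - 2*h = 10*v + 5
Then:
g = -v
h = -4*v - 5/2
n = 109*v/24 - 15/8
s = 47*v/24 - 5/8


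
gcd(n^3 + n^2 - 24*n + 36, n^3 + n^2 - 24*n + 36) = n^3 + n^2 - 24*n + 36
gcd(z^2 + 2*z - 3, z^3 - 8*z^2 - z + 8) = z - 1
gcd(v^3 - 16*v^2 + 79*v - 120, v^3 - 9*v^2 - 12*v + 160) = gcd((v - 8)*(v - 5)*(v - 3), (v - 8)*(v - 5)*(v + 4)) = v^2 - 13*v + 40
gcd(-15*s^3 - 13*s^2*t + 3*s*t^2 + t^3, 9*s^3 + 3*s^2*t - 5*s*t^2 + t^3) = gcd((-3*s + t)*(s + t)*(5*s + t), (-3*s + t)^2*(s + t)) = 3*s^2 + 2*s*t - t^2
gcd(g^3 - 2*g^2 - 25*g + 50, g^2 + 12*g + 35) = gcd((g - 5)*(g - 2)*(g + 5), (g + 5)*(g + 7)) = g + 5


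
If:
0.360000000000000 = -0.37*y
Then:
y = -0.97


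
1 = 1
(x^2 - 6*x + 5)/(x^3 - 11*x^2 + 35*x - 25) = 1/(x - 5)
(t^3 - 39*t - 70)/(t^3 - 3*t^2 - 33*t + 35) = (t + 2)/(t - 1)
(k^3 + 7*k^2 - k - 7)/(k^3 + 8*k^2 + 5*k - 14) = (k + 1)/(k + 2)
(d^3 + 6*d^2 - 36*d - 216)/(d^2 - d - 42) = (d^2 - 36)/(d - 7)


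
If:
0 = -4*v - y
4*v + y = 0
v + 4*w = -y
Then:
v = -y/4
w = -3*y/16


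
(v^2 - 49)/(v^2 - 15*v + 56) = (v + 7)/(v - 8)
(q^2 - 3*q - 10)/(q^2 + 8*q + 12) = (q - 5)/(q + 6)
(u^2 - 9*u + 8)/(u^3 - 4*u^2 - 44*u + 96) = (u - 1)/(u^2 + 4*u - 12)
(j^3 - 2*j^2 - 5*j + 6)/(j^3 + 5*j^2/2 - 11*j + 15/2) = 2*(j^2 - j - 6)/(2*j^2 + 7*j - 15)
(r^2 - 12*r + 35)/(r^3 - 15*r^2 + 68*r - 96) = (r^2 - 12*r + 35)/(r^3 - 15*r^2 + 68*r - 96)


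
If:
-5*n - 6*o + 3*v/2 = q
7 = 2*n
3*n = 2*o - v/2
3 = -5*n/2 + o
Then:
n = 7/2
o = 47/4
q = -49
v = 26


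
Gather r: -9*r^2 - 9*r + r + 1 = -9*r^2 - 8*r + 1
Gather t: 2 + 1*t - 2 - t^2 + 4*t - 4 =-t^2 + 5*t - 4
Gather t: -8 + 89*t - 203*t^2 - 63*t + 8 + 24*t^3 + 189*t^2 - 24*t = 24*t^3 - 14*t^2 + 2*t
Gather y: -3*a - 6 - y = -3*a - y - 6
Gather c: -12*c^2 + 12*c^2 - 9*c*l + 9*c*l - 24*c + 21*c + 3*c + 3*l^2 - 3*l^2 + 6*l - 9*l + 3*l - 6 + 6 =0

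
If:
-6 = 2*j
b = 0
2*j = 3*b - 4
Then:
No Solution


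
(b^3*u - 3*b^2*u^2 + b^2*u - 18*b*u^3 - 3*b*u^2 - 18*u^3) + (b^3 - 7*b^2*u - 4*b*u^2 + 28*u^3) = b^3*u + b^3 - 3*b^2*u^2 - 6*b^2*u - 18*b*u^3 - 7*b*u^2 + 10*u^3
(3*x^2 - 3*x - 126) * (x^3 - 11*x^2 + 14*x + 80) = 3*x^5 - 36*x^4 - 51*x^3 + 1584*x^2 - 2004*x - 10080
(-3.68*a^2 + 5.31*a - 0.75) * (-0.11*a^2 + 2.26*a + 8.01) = 0.4048*a^4 - 8.9009*a^3 - 17.3937*a^2 + 40.8381*a - 6.0075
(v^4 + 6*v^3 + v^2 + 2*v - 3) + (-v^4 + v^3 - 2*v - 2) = 7*v^3 + v^2 - 5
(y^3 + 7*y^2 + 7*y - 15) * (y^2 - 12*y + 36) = y^5 - 5*y^4 - 41*y^3 + 153*y^2 + 432*y - 540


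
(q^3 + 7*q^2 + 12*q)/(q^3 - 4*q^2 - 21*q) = (q + 4)/(q - 7)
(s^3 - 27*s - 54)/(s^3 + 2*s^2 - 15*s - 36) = (s - 6)/(s - 4)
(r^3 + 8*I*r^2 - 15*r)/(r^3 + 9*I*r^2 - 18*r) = (r + 5*I)/(r + 6*I)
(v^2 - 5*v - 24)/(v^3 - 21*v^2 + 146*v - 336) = (v + 3)/(v^2 - 13*v + 42)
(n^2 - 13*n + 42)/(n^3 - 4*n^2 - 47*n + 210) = (n - 7)/(n^2 + 2*n - 35)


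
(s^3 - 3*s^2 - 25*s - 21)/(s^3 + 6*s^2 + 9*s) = (s^2 - 6*s - 7)/(s*(s + 3))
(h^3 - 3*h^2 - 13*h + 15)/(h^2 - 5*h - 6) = (-h^3 + 3*h^2 + 13*h - 15)/(-h^2 + 5*h + 6)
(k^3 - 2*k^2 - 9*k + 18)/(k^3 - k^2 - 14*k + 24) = (k + 3)/(k + 4)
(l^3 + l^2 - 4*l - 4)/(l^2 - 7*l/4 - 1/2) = 4*(l^2 + 3*l + 2)/(4*l + 1)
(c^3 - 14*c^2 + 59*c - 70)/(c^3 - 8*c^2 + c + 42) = (c^2 - 7*c + 10)/(c^2 - c - 6)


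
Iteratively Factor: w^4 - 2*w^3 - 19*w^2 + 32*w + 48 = (w + 4)*(w^3 - 6*w^2 + 5*w + 12) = (w - 3)*(w + 4)*(w^2 - 3*w - 4) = (w - 4)*(w - 3)*(w + 4)*(w + 1)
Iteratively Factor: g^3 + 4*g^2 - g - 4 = (g + 4)*(g^2 - 1) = (g - 1)*(g + 4)*(g + 1)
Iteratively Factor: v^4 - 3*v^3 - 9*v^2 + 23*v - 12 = (v - 1)*(v^3 - 2*v^2 - 11*v + 12) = (v - 4)*(v - 1)*(v^2 + 2*v - 3) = (v - 4)*(v - 1)*(v + 3)*(v - 1)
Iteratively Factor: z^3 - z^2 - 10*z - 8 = (z + 2)*(z^2 - 3*z - 4) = (z - 4)*(z + 2)*(z + 1)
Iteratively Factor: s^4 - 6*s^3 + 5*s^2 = (s)*(s^3 - 6*s^2 + 5*s) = s^2*(s^2 - 6*s + 5) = s^2*(s - 1)*(s - 5)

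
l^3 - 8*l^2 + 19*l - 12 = (l - 4)*(l - 3)*(l - 1)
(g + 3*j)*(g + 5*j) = g^2 + 8*g*j + 15*j^2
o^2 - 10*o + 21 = (o - 7)*(o - 3)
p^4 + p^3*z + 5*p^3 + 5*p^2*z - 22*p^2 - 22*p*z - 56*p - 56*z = (p - 4)*(p + 2)*(p + 7)*(p + z)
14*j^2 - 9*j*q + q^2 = (-7*j + q)*(-2*j + q)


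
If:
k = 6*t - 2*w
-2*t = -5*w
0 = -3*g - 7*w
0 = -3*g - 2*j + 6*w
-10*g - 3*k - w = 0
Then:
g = 0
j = 0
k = 0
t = 0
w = 0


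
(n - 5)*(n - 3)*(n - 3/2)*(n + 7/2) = n^4 - 6*n^3 - 25*n^2/4 + 72*n - 315/4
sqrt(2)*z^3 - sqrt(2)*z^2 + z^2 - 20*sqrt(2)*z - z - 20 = (z - 5)*(z + 4)*(sqrt(2)*z + 1)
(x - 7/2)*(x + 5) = x^2 + 3*x/2 - 35/2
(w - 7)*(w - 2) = w^2 - 9*w + 14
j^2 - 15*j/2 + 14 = (j - 4)*(j - 7/2)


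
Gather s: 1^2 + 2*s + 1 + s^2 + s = s^2 + 3*s + 2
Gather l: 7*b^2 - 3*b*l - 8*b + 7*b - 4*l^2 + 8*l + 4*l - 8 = 7*b^2 - b - 4*l^2 + l*(12 - 3*b) - 8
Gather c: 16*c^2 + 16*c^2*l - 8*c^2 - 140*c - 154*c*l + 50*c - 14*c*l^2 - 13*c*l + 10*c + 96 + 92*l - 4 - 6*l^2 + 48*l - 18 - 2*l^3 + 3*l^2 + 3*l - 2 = c^2*(16*l + 8) + c*(-14*l^2 - 167*l - 80) - 2*l^3 - 3*l^2 + 143*l + 72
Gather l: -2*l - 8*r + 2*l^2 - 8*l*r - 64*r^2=2*l^2 + l*(-8*r - 2) - 64*r^2 - 8*r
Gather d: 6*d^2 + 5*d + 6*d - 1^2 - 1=6*d^2 + 11*d - 2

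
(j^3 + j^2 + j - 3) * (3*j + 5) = 3*j^4 + 8*j^3 + 8*j^2 - 4*j - 15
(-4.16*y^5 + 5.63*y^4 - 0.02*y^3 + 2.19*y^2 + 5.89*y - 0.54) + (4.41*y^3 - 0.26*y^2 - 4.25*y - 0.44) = -4.16*y^5 + 5.63*y^4 + 4.39*y^3 + 1.93*y^2 + 1.64*y - 0.98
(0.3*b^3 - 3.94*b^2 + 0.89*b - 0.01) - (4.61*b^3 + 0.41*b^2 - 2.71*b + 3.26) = -4.31*b^3 - 4.35*b^2 + 3.6*b - 3.27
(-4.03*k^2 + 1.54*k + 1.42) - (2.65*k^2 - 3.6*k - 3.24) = -6.68*k^2 + 5.14*k + 4.66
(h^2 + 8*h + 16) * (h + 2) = h^3 + 10*h^2 + 32*h + 32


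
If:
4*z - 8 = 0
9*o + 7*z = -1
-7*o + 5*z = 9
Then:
No Solution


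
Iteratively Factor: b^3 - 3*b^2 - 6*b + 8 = (b - 1)*(b^2 - 2*b - 8) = (b - 1)*(b + 2)*(b - 4)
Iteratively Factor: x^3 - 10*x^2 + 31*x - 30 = (x - 2)*(x^2 - 8*x + 15) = (x - 5)*(x - 2)*(x - 3)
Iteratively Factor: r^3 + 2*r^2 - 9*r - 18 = (r + 2)*(r^2 - 9) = (r + 2)*(r + 3)*(r - 3)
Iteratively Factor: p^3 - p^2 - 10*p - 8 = (p + 1)*(p^2 - 2*p - 8) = (p + 1)*(p + 2)*(p - 4)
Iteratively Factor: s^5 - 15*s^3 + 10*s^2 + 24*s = (s - 2)*(s^4 + 2*s^3 - 11*s^2 - 12*s) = s*(s - 2)*(s^3 + 2*s^2 - 11*s - 12) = s*(s - 2)*(s + 1)*(s^2 + s - 12) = s*(s - 2)*(s + 1)*(s + 4)*(s - 3)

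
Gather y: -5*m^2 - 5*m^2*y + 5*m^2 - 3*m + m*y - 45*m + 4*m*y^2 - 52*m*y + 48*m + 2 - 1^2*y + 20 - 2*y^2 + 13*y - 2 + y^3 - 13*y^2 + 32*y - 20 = y^3 + y^2*(4*m - 15) + y*(-5*m^2 - 51*m + 44)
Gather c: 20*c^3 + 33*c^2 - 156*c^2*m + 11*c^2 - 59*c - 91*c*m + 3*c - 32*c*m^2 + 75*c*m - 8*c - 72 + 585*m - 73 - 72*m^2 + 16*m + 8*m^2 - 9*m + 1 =20*c^3 + c^2*(44 - 156*m) + c*(-32*m^2 - 16*m - 64) - 64*m^2 + 592*m - 144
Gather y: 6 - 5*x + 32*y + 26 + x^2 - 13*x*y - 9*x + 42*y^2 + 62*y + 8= x^2 - 14*x + 42*y^2 + y*(94 - 13*x) + 40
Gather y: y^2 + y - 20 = y^2 + y - 20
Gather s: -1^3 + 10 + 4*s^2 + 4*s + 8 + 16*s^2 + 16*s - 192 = 20*s^2 + 20*s - 175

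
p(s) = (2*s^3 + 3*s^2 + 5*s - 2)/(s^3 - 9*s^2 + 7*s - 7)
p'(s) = (-3*s^2 + 18*s - 7)*(2*s^3 + 3*s^2 + 5*s - 2)/(s^3 - 9*s^2 + 7*s - 7)^2 + (6*s^2 + 6*s + 5)/(s^3 - 9*s^2 + 7*s - 7) = 3*(-7*s^4 + 6*s^3 + 10*s^2 - 26*s - 7)/(s^6 - 18*s^5 + 95*s^4 - 140*s^3 + 175*s^2 - 98*s + 49)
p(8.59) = 66.88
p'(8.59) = -193.76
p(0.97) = -0.97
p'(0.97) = -1.17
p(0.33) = -0.01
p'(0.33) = -1.36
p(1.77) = -1.58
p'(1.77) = -0.58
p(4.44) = -3.87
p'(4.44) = -1.47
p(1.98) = -1.70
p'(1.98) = -0.56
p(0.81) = -0.76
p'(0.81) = -1.42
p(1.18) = -1.18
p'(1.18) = -0.89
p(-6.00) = 0.60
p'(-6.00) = -0.09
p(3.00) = -2.35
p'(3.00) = -0.75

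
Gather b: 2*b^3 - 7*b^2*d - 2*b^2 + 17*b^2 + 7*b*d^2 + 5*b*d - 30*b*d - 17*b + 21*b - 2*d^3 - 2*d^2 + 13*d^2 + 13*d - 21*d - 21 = 2*b^3 + b^2*(15 - 7*d) + b*(7*d^2 - 25*d + 4) - 2*d^3 + 11*d^2 - 8*d - 21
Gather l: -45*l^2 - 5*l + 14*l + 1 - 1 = -45*l^2 + 9*l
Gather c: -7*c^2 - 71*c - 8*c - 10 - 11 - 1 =-7*c^2 - 79*c - 22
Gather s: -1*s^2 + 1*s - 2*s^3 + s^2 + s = -2*s^3 + 2*s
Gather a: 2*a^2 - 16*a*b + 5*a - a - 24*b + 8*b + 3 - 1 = 2*a^2 + a*(4 - 16*b) - 16*b + 2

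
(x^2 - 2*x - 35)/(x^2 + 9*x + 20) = (x - 7)/(x + 4)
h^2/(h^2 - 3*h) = h/(h - 3)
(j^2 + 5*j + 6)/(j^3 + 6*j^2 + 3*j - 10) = (j + 3)/(j^2 + 4*j - 5)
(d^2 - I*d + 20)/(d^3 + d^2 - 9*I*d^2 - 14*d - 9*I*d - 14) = (d^2 - I*d + 20)/(d^3 + d^2*(1 - 9*I) - d*(14 + 9*I) - 14)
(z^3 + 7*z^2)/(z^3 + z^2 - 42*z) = z/(z - 6)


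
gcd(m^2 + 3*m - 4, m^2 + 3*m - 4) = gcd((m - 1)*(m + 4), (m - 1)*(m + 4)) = m^2 + 3*m - 4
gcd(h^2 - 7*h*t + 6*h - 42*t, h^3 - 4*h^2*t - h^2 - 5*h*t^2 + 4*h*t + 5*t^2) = 1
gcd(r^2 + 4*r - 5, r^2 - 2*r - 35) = r + 5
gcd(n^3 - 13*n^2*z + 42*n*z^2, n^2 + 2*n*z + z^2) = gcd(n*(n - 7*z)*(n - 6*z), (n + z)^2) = 1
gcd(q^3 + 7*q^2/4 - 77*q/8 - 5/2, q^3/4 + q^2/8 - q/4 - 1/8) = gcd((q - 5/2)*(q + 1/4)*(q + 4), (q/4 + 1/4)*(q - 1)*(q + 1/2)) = 1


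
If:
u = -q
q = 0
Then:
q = 0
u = 0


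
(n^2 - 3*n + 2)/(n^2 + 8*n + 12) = (n^2 - 3*n + 2)/(n^2 + 8*n + 12)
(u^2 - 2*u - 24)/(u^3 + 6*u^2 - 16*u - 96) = (u - 6)/(u^2 + 2*u - 24)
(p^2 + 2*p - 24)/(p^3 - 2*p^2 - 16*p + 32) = (p + 6)/(p^2 + 2*p - 8)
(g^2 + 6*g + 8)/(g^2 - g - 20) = (g + 2)/(g - 5)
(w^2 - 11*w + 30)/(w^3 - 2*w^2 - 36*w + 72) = (w - 5)/(w^2 + 4*w - 12)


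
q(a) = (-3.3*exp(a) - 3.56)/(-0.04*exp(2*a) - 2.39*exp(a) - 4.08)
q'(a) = (-3.3*exp(a) - 3.56)*(0.08*exp(2*a) + 2.39*exp(a))/(-0.04*exp(2*a) - 2.39*exp(a) - 4.08)^2 - 3.3*exp(a)/(-0.04*exp(2*a) - 2.39*exp(a) - 4.08) = (-0.132*exp(2*a) - 0.2848*exp(a) + 4.9556)*exp(a)/(0.0016*exp(4*a) + 0.1912*exp(3*a) + 6.0385*exp(2*a) + 19.5024*exp(a) + 16.6464)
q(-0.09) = 1.04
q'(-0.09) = 0.11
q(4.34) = 0.61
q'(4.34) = -0.34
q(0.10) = 1.06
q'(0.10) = 0.11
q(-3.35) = 0.88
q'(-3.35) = 0.01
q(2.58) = 1.11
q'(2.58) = -0.16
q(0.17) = 1.07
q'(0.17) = 0.11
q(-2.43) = 0.90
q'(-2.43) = 0.02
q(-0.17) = 1.04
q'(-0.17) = 0.10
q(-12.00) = 0.87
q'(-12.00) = 0.00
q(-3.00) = 0.89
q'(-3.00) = 0.01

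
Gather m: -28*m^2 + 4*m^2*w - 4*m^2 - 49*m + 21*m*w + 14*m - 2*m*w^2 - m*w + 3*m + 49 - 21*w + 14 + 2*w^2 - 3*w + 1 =m^2*(4*w - 32) + m*(-2*w^2 + 20*w - 32) + 2*w^2 - 24*w + 64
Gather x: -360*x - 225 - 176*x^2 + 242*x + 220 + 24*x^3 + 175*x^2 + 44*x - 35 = 24*x^3 - x^2 - 74*x - 40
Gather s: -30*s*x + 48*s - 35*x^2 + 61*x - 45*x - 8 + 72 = s*(48 - 30*x) - 35*x^2 + 16*x + 64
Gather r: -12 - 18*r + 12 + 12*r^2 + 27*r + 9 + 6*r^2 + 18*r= 18*r^2 + 27*r + 9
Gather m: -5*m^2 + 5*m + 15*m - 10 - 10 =-5*m^2 + 20*m - 20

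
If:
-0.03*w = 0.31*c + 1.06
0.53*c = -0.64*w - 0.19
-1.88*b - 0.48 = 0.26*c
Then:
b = 0.25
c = -3.69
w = 2.76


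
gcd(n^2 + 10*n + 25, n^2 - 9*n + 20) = 1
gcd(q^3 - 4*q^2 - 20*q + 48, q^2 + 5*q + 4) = q + 4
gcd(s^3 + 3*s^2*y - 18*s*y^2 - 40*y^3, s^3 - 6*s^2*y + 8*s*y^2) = -s + 4*y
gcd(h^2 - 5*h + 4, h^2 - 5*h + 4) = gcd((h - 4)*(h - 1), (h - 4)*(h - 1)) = h^2 - 5*h + 4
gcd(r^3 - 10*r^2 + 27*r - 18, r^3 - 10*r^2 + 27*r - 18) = r^3 - 10*r^2 + 27*r - 18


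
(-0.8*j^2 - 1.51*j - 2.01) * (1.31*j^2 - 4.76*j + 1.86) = -1.048*j^4 + 1.8299*j^3 + 3.0665*j^2 + 6.759*j - 3.7386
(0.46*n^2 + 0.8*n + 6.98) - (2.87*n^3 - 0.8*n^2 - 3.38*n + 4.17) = -2.87*n^3 + 1.26*n^2 + 4.18*n + 2.81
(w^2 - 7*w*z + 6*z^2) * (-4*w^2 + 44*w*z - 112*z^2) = -4*w^4 + 72*w^3*z - 444*w^2*z^2 + 1048*w*z^3 - 672*z^4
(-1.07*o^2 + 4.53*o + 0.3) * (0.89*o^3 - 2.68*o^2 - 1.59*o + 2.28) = -0.9523*o^5 + 6.8993*o^4 - 10.1721*o^3 - 10.4463*o^2 + 9.8514*o + 0.684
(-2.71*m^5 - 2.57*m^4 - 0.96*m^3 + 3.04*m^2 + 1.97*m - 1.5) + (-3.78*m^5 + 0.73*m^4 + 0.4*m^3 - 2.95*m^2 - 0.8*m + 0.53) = -6.49*m^5 - 1.84*m^4 - 0.56*m^3 + 0.0899999999999999*m^2 + 1.17*m - 0.97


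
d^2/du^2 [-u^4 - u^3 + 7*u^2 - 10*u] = -12*u^2 - 6*u + 14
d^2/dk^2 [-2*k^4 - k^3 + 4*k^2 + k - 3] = -24*k^2 - 6*k + 8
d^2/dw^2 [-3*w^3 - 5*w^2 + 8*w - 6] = -18*w - 10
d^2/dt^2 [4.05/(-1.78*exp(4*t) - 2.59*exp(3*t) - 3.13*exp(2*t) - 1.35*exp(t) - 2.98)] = (-4.05*(7.12*exp(3*t) + 7.77*exp(2*t) + 6.26*exp(t) + 1.35)*(14.24*exp(3*t) + 15.54*exp(2*t) + 12.52*exp(t) + 2.7)*exp(t) + (115.344*exp(3*t) + 94.4055*exp(2*t) + 50.706*exp(t) + 5.4675)*(1.78*exp(4*t) + 2.59*exp(3*t) + 3.13*exp(2*t) + 1.35*exp(t) + 2.98))*exp(t)/(1.78*exp(4*t) + 2.59*exp(3*t) + 3.13*exp(2*t) + 1.35*exp(t) + 2.98)^3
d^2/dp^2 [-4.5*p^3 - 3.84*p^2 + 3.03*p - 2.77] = -27.0*p - 7.68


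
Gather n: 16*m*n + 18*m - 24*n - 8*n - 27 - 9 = 18*m + n*(16*m - 32) - 36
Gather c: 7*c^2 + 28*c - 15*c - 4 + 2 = 7*c^2 + 13*c - 2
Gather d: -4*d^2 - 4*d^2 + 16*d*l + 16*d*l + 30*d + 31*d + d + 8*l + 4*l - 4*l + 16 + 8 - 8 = -8*d^2 + d*(32*l + 62) + 8*l + 16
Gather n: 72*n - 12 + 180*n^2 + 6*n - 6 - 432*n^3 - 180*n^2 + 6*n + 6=-432*n^3 + 84*n - 12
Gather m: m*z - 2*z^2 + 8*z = m*z - 2*z^2 + 8*z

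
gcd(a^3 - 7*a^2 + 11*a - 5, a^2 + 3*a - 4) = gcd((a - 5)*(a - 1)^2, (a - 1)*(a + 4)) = a - 1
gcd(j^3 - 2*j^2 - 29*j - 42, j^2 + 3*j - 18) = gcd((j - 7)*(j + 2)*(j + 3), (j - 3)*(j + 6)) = 1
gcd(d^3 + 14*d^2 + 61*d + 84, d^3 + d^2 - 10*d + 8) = d + 4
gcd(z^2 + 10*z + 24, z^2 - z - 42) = z + 6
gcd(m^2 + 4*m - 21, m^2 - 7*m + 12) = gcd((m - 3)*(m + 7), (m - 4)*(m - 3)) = m - 3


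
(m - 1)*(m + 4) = m^2 + 3*m - 4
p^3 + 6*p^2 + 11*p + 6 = (p + 1)*(p + 2)*(p + 3)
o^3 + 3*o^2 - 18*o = o*(o - 3)*(o + 6)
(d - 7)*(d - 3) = d^2 - 10*d + 21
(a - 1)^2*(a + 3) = a^3 + a^2 - 5*a + 3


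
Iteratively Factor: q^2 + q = (q + 1)*(q)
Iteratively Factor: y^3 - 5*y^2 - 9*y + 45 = (y - 5)*(y^2 - 9) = (y - 5)*(y - 3)*(y + 3)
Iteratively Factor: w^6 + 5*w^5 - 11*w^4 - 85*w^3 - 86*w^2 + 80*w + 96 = (w + 3)*(w^5 + 2*w^4 - 17*w^3 - 34*w^2 + 16*w + 32) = (w + 2)*(w + 3)*(w^4 - 17*w^2 + 16) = (w + 1)*(w + 2)*(w + 3)*(w^3 - w^2 - 16*w + 16) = (w + 1)*(w + 2)*(w + 3)*(w + 4)*(w^2 - 5*w + 4) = (w - 4)*(w + 1)*(w + 2)*(w + 3)*(w + 4)*(w - 1)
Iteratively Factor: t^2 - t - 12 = (t + 3)*(t - 4)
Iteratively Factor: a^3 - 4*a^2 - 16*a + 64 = (a - 4)*(a^2 - 16) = (a - 4)*(a + 4)*(a - 4)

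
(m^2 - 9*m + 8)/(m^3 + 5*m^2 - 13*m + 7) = (m - 8)/(m^2 + 6*m - 7)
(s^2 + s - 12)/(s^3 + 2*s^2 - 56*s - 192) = (s - 3)/(s^2 - 2*s - 48)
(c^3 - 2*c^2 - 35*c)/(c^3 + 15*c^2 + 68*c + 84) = c*(c^2 - 2*c - 35)/(c^3 + 15*c^2 + 68*c + 84)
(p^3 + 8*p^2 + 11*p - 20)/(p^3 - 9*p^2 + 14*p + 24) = (p^3 + 8*p^2 + 11*p - 20)/(p^3 - 9*p^2 + 14*p + 24)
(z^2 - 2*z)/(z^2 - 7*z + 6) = z*(z - 2)/(z^2 - 7*z + 6)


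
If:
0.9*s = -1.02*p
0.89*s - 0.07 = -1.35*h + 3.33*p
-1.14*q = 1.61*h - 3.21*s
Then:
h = 0.0518518518518519 - 2.83572984749455*s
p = -0.882352941176471*s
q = 6.82063601268968*s - 0.0732293697205978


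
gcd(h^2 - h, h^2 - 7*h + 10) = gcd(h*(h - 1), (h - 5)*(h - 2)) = 1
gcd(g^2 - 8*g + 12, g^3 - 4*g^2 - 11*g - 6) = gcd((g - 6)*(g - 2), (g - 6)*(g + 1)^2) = g - 6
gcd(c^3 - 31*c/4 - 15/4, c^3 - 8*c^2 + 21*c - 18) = c - 3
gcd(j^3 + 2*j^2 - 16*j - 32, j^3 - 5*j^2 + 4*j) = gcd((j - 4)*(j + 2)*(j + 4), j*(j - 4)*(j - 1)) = j - 4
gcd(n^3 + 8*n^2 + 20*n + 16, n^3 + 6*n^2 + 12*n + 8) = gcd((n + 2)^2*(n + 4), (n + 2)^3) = n^2 + 4*n + 4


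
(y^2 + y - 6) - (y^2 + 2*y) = -y - 6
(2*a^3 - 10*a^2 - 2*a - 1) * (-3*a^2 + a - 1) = -6*a^5 + 32*a^4 - 6*a^3 + 11*a^2 + a + 1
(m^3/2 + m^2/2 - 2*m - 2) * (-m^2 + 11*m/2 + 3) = -m^5/2 + 9*m^4/4 + 25*m^3/4 - 15*m^2/2 - 17*m - 6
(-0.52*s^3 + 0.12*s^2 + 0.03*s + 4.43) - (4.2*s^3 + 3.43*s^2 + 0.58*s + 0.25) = -4.72*s^3 - 3.31*s^2 - 0.55*s + 4.18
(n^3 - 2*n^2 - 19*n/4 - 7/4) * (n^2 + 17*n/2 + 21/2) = n^5 + 13*n^4/2 - 45*n^3/4 - 505*n^2/8 - 259*n/4 - 147/8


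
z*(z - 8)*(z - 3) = z^3 - 11*z^2 + 24*z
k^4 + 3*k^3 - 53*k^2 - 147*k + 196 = (k - 7)*(k - 1)*(k + 4)*(k + 7)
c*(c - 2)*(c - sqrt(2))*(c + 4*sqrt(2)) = c^4 - 2*c^3 + 3*sqrt(2)*c^3 - 6*sqrt(2)*c^2 - 8*c^2 + 16*c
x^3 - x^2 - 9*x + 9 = (x - 3)*(x - 1)*(x + 3)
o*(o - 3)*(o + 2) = o^3 - o^2 - 6*o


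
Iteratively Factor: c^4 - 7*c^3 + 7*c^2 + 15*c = (c - 5)*(c^3 - 2*c^2 - 3*c) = (c - 5)*(c + 1)*(c^2 - 3*c) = (c - 5)*(c - 3)*(c + 1)*(c)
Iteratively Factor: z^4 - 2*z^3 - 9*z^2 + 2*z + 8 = (z - 1)*(z^3 - z^2 - 10*z - 8) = (z - 1)*(z + 1)*(z^2 - 2*z - 8) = (z - 4)*(z - 1)*(z + 1)*(z + 2)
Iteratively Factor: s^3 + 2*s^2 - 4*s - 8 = (s + 2)*(s^2 - 4) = (s - 2)*(s + 2)*(s + 2)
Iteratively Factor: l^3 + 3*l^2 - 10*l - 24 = (l + 2)*(l^2 + l - 12) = (l - 3)*(l + 2)*(l + 4)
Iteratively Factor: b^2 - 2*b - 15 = (b + 3)*(b - 5)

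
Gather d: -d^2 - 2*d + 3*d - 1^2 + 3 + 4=-d^2 + d + 6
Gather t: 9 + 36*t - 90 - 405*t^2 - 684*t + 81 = -405*t^2 - 648*t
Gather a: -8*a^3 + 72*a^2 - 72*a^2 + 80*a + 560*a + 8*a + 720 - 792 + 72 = -8*a^3 + 648*a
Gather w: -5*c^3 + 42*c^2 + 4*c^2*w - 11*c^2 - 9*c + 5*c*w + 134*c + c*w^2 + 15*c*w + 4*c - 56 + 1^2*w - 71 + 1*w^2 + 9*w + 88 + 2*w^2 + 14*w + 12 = -5*c^3 + 31*c^2 + 129*c + w^2*(c + 3) + w*(4*c^2 + 20*c + 24) - 27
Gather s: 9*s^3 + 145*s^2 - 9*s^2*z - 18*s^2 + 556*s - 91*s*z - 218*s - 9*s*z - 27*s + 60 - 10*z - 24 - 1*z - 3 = 9*s^3 + s^2*(127 - 9*z) + s*(311 - 100*z) - 11*z + 33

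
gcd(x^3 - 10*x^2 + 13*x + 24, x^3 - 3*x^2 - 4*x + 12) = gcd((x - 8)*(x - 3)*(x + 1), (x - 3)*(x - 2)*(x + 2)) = x - 3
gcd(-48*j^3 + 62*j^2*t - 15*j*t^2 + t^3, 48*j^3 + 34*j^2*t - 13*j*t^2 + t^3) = 48*j^2 - 14*j*t + t^2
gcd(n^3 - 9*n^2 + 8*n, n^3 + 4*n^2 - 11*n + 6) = n - 1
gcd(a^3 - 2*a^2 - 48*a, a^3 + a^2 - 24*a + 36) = a + 6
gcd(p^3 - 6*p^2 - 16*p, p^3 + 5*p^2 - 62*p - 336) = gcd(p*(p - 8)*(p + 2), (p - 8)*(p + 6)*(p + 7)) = p - 8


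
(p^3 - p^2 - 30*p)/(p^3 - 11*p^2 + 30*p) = (p + 5)/(p - 5)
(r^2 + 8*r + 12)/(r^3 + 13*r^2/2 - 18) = 2/(2*r - 3)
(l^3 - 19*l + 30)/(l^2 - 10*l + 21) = (l^2 + 3*l - 10)/(l - 7)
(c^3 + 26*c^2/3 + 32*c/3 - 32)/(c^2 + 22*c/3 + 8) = (3*c^2 + 8*c - 16)/(3*c + 4)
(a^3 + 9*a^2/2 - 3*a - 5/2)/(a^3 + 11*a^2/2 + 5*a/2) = (a - 1)/a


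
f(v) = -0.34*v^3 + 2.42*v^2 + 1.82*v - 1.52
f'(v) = -1.02*v^2 + 4.84*v + 1.82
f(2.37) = 11.86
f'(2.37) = 7.56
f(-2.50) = 14.37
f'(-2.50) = -16.66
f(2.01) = 9.15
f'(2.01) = 7.43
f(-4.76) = 81.32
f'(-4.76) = -44.33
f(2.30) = 11.33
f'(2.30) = 7.56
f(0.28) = -0.83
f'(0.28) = 3.10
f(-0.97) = -0.70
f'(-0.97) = -3.83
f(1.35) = 4.51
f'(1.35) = 6.50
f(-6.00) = 148.12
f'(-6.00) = -63.94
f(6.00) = 23.08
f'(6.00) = -5.86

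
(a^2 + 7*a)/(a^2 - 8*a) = (a + 7)/(a - 8)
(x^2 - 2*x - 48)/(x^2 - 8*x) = (x + 6)/x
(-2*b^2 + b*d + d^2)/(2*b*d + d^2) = (-b + d)/d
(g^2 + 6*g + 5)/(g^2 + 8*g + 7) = (g + 5)/(g + 7)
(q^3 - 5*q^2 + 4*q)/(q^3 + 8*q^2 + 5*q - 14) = q*(q - 4)/(q^2 + 9*q + 14)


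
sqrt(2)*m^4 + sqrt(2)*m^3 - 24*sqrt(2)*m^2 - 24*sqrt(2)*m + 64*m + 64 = (m - 2*sqrt(2))^2*(m + 4*sqrt(2))*(sqrt(2)*m + sqrt(2))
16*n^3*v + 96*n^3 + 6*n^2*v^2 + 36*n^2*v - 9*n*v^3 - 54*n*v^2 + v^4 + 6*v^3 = (-8*n + v)*(-2*n + v)*(n + v)*(v + 6)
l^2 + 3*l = l*(l + 3)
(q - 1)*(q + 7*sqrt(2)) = q^2 - q + 7*sqrt(2)*q - 7*sqrt(2)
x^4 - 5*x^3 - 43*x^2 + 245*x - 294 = (x - 7)*(x - 3)*(x - 2)*(x + 7)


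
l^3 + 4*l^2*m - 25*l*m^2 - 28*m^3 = (l - 4*m)*(l + m)*(l + 7*m)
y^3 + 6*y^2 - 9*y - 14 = (y - 2)*(y + 1)*(y + 7)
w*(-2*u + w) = -2*u*w + w^2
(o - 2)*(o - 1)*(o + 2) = o^3 - o^2 - 4*o + 4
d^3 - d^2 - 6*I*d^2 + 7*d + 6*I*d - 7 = (d - 1)*(d - 7*I)*(d + I)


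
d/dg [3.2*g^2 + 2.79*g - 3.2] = 6.4*g + 2.79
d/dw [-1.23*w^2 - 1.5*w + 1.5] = -2.46*w - 1.5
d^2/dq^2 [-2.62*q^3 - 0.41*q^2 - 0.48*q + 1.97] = -15.72*q - 0.82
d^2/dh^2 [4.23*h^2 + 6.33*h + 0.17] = 8.46000000000000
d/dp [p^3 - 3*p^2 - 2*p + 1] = 3*p^2 - 6*p - 2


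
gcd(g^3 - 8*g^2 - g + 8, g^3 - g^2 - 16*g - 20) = 1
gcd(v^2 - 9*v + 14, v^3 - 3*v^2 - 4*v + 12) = v - 2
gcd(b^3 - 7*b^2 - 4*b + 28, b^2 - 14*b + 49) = b - 7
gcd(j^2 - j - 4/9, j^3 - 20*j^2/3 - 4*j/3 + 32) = 1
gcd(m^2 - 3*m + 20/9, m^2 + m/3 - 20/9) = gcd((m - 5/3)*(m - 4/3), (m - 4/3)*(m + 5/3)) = m - 4/3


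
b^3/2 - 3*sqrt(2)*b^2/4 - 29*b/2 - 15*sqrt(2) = (b/2 + sqrt(2))*(b - 5*sqrt(2))*(b + 3*sqrt(2)/2)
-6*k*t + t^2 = t*(-6*k + t)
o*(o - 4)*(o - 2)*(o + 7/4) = o^4 - 17*o^3/4 - 5*o^2/2 + 14*o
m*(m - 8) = m^2 - 8*m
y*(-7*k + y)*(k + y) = -7*k^2*y - 6*k*y^2 + y^3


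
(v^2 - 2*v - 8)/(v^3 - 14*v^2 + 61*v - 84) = (v + 2)/(v^2 - 10*v + 21)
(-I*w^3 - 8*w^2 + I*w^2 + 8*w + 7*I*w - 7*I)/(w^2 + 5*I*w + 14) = (-I*w^3 + w^2*(-8 + I) + w*(8 + 7*I) - 7*I)/(w^2 + 5*I*w + 14)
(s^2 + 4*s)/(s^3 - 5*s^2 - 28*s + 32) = s/(s^2 - 9*s + 8)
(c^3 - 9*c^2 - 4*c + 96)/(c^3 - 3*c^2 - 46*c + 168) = (c^2 - 5*c - 24)/(c^2 + c - 42)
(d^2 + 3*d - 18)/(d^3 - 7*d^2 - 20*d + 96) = (d + 6)/(d^2 - 4*d - 32)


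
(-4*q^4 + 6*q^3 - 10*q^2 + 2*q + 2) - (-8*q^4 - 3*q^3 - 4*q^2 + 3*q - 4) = 4*q^4 + 9*q^3 - 6*q^2 - q + 6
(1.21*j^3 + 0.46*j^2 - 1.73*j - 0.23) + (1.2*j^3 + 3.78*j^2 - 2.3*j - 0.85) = 2.41*j^3 + 4.24*j^2 - 4.03*j - 1.08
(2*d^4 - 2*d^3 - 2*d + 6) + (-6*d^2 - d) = 2*d^4 - 2*d^3 - 6*d^2 - 3*d + 6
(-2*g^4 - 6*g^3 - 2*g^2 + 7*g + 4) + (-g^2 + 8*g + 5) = -2*g^4 - 6*g^3 - 3*g^2 + 15*g + 9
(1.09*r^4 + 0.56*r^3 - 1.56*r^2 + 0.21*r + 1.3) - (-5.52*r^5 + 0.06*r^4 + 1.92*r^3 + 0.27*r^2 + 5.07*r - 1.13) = 5.52*r^5 + 1.03*r^4 - 1.36*r^3 - 1.83*r^2 - 4.86*r + 2.43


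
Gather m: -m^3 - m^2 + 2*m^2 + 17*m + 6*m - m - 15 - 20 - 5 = -m^3 + m^2 + 22*m - 40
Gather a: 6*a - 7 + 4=6*a - 3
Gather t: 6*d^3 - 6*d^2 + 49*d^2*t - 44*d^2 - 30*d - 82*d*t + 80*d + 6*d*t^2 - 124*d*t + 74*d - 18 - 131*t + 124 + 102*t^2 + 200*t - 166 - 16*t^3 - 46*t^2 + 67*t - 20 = 6*d^3 - 50*d^2 + 124*d - 16*t^3 + t^2*(6*d + 56) + t*(49*d^2 - 206*d + 136) - 80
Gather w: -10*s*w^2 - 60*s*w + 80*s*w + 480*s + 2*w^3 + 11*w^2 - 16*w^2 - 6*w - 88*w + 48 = 480*s + 2*w^3 + w^2*(-10*s - 5) + w*(20*s - 94) + 48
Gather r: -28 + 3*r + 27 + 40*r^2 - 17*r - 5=40*r^2 - 14*r - 6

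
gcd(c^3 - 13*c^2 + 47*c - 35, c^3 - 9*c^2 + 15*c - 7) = c^2 - 8*c + 7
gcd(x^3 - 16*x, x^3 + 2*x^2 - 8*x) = x^2 + 4*x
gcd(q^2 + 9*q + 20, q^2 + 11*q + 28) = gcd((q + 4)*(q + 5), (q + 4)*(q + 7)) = q + 4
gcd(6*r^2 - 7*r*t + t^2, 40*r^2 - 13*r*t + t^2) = 1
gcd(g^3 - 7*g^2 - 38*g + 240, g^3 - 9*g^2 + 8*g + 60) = g - 5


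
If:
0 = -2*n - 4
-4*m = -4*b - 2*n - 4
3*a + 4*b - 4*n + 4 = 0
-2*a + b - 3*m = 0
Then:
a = 12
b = -12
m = -12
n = -2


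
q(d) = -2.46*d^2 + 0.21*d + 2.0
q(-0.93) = -0.32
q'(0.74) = -3.43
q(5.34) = -67.03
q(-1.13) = -1.38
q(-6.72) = -110.50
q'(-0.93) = 4.79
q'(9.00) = -44.07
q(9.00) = -195.37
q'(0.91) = -4.27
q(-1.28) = -2.30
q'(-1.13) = 5.77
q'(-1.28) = 6.51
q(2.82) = -16.97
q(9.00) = -195.37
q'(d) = 0.21 - 4.92*d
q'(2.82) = -13.66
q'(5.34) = -26.06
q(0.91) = 0.15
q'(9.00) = -44.07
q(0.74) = 0.81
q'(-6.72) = 33.27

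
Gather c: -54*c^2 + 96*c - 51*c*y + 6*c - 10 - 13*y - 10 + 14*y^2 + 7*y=-54*c^2 + c*(102 - 51*y) + 14*y^2 - 6*y - 20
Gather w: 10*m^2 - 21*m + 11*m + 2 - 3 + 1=10*m^2 - 10*m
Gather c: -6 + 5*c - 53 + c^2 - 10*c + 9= c^2 - 5*c - 50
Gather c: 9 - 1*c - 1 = 8 - c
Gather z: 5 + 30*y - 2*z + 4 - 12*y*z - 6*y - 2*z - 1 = 24*y + z*(-12*y - 4) + 8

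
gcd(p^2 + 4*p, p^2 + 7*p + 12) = p + 4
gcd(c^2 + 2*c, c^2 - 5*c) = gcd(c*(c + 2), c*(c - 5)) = c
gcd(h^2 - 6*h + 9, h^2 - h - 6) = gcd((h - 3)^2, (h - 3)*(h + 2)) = h - 3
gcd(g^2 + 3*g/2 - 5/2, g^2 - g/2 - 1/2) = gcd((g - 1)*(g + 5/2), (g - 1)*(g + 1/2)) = g - 1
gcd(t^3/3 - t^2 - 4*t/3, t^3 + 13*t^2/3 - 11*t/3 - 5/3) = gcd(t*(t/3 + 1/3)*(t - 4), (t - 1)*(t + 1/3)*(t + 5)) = 1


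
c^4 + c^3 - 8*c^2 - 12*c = c*(c - 3)*(c + 2)^2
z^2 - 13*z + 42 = (z - 7)*(z - 6)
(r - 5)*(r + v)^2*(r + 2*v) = r^4 + 4*r^3*v - 5*r^3 + 5*r^2*v^2 - 20*r^2*v + 2*r*v^3 - 25*r*v^2 - 10*v^3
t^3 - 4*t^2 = t^2*(t - 4)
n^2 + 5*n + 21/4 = (n + 3/2)*(n + 7/2)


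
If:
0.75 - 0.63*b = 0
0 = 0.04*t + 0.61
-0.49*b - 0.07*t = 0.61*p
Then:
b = 1.19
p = 0.79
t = -15.25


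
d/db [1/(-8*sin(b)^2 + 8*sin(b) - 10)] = 2*(sin(2*b) - cos(b))/(-4*sin(b) - 2*cos(2*b) + 7)^2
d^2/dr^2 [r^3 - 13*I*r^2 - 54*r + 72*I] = 6*r - 26*I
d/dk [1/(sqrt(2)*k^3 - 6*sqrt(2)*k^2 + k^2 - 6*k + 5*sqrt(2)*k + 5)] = (-3*sqrt(2)*k^2 - 2*k + 12*sqrt(2)*k - 5*sqrt(2) + 6)/(sqrt(2)*k^3 - 6*sqrt(2)*k^2 + k^2 - 6*k + 5*sqrt(2)*k + 5)^2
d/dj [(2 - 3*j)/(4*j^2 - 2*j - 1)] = (12*j^2 - 16*j + 7)/(16*j^4 - 16*j^3 - 4*j^2 + 4*j + 1)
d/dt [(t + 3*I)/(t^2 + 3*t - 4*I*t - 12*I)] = (t^2 + 3*t - 4*I*t - (t + 3*I)*(2*t + 3 - 4*I) - 12*I)/(t^2 + 3*t - 4*I*t - 12*I)^2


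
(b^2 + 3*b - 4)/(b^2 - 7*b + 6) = (b + 4)/(b - 6)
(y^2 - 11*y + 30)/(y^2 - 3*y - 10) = (y - 6)/(y + 2)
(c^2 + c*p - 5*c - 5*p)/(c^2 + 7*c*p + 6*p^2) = (c - 5)/(c + 6*p)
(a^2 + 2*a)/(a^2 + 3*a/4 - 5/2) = 4*a/(4*a - 5)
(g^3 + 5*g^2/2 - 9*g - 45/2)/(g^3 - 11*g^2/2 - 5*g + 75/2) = (g + 3)/(g - 5)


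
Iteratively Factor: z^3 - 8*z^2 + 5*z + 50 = (z - 5)*(z^2 - 3*z - 10) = (z - 5)^2*(z + 2)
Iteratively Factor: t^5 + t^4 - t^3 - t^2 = (t - 1)*(t^4 + 2*t^3 + t^2) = (t - 1)*(t + 1)*(t^3 + t^2) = t*(t - 1)*(t + 1)*(t^2 + t) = t^2*(t - 1)*(t + 1)*(t + 1)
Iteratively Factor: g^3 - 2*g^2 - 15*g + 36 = (g + 4)*(g^2 - 6*g + 9) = (g - 3)*(g + 4)*(g - 3)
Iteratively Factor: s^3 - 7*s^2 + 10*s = (s)*(s^2 - 7*s + 10) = s*(s - 2)*(s - 5)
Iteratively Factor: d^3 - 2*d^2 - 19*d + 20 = (d - 1)*(d^2 - d - 20) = (d - 5)*(d - 1)*(d + 4)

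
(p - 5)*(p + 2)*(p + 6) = p^3 + 3*p^2 - 28*p - 60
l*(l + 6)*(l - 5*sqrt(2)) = l^3 - 5*sqrt(2)*l^2 + 6*l^2 - 30*sqrt(2)*l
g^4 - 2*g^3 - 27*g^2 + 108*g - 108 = (g - 3)^2*(g - 2)*(g + 6)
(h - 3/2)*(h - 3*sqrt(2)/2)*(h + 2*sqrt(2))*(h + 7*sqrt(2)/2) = h^4 - 3*h^3/2 + 4*sqrt(2)*h^3 - 6*sqrt(2)*h^2 - 5*h^2/2 - 21*sqrt(2)*h + 15*h/4 + 63*sqrt(2)/2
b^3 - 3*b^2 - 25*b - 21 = (b - 7)*(b + 1)*(b + 3)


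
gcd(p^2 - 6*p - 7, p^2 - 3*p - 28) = p - 7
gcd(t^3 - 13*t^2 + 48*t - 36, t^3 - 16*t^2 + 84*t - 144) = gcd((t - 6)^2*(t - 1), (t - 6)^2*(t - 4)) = t^2 - 12*t + 36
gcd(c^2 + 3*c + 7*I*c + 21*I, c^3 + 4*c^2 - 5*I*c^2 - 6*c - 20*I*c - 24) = 1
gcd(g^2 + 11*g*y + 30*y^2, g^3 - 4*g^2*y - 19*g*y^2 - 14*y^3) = 1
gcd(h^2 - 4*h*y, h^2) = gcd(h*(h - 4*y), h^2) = h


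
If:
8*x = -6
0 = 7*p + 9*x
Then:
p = 27/28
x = -3/4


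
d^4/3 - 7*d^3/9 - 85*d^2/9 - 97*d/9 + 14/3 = (d/3 + 1)*(d - 7)*(d - 1/3)*(d + 2)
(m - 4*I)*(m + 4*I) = m^2 + 16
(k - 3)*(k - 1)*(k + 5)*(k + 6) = k^4 + 7*k^3 - 11*k^2 - 87*k + 90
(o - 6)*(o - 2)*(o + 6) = o^3 - 2*o^2 - 36*o + 72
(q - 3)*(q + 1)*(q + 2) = q^3 - 7*q - 6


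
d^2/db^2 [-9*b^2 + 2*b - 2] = -18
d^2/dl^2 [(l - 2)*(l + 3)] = 2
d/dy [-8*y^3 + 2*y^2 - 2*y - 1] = -24*y^2 + 4*y - 2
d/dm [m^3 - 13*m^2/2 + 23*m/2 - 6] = 3*m^2 - 13*m + 23/2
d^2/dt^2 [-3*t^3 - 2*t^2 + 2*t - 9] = -18*t - 4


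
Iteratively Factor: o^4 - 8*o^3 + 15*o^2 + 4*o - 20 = (o + 1)*(o^3 - 9*o^2 + 24*o - 20) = (o - 2)*(o + 1)*(o^2 - 7*o + 10) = (o - 5)*(o - 2)*(o + 1)*(o - 2)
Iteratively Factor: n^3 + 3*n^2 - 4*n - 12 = (n + 3)*(n^2 - 4) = (n - 2)*(n + 3)*(n + 2)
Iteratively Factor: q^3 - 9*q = (q)*(q^2 - 9) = q*(q - 3)*(q + 3)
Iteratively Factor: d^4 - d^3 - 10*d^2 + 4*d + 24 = (d - 2)*(d^3 + d^2 - 8*d - 12) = (d - 3)*(d - 2)*(d^2 + 4*d + 4) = (d - 3)*(d - 2)*(d + 2)*(d + 2)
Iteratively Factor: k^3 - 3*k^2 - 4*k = (k - 4)*(k^2 + k) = (k - 4)*(k + 1)*(k)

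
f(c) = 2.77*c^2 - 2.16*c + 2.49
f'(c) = 5.54*c - 2.16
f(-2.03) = 18.29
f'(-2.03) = -13.41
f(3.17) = 23.48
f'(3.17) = 15.40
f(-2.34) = 22.71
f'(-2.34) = -15.12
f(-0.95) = 7.04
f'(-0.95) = -7.42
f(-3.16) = 36.98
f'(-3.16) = -19.67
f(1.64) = 6.40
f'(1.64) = 6.93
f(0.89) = 2.76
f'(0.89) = 2.77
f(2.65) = 16.22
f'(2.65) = 12.52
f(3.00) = 20.94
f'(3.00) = 14.46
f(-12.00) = 427.29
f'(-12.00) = -68.64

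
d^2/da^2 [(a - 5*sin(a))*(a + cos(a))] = 5*a*sin(a) - a*cos(a) - 2*sin(a) + 10*sin(2*a) - 10*cos(a) + 2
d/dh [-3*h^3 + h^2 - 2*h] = -9*h^2 + 2*h - 2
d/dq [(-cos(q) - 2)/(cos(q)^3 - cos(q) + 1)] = -(3*cos(q)/2 + 3*cos(2*q) + cos(3*q)/2)*sin(q)/(sin(q)^2*cos(q) - 1)^2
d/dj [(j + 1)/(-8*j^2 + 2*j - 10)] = (-4*j^2 + j + (j + 1)*(8*j - 1) - 5)/(2*(4*j^2 - j + 5)^2)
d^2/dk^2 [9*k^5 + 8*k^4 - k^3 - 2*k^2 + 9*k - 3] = 180*k^3 + 96*k^2 - 6*k - 4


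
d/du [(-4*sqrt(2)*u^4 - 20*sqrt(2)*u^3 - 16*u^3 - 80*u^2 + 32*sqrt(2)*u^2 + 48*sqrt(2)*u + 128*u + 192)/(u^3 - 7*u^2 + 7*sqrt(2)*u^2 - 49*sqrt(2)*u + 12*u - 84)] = 4*(-sqrt(2)*u^6 - 28*u^5 + 14*sqrt(2)*u^5 - 37*sqrt(2)*u^4 + 272*u^4 + 820*u^3 + 584*sqrt(2)*u^3 - 104*u^2 + 2196*sqrt(2)*u^2 - 2016*sqrt(2)*u + 4032*u - 3264 + 1344*sqrt(2))/(u^6 - 14*u^5 + 14*sqrt(2)*u^5 - 196*sqrt(2)*u^4 + 171*u^4 - 1708*u^3 + 854*sqrt(2)*u^3 - 2352*sqrt(2)*u^2 + 6122*u^2 - 2016*u + 8232*sqrt(2)*u + 7056)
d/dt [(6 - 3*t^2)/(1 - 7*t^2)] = 78*t/(7*t^2 - 1)^2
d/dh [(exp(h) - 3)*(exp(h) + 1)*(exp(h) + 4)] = (3*exp(2*h) + 4*exp(h) - 11)*exp(h)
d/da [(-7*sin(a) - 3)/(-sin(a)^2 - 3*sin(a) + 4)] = (-6*sin(a) + 7*cos(a)^2 - 44)*cos(a)/((sin(a) - 1)^2*(sin(a) + 4)^2)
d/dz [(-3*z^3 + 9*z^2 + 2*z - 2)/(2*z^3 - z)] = (-18*z^4 - 2*z^3 + 3*z^2 - 2)/(4*z^6 - 4*z^4 + z^2)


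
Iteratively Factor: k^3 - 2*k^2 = (k - 2)*(k^2) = k*(k - 2)*(k)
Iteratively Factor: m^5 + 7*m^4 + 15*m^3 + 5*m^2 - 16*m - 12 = (m + 2)*(m^4 + 5*m^3 + 5*m^2 - 5*m - 6) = (m + 2)*(m + 3)*(m^3 + 2*m^2 - m - 2) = (m + 1)*(m + 2)*(m + 3)*(m^2 + m - 2) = (m - 1)*(m + 1)*(m + 2)*(m + 3)*(m + 2)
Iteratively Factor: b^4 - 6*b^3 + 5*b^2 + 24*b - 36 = (b + 2)*(b^3 - 8*b^2 + 21*b - 18) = (b - 3)*(b + 2)*(b^2 - 5*b + 6) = (b - 3)*(b - 2)*(b + 2)*(b - 3)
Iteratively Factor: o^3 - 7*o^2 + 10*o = (o - 5)*(o^2 - 2*o) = o*(o - 5)*(o - 2)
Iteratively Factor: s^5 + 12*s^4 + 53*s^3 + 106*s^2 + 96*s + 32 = (s + 1)*(s^4 + 11*s^3 + 42*s^2 + 64*s + 32) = (s + 1)^2*(s^3 + 10*s^2 + 32*s + 32) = (s + 1)^2*(s + 2)*(s^2 + 8*s + 16) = (s + 1)^2*(s + 2)*(s + 4)*(s + 4)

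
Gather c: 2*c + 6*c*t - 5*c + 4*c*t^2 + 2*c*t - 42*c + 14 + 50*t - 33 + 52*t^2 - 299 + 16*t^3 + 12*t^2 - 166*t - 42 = c*(4*t^2 + 8*t - 45) + 16*t^3 + 64*t^2 - 116*t - 360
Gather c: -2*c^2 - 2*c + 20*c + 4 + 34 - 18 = -2*c^2 + 18*c + 20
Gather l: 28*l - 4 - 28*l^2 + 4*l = -28*l^2 + 32*l - 4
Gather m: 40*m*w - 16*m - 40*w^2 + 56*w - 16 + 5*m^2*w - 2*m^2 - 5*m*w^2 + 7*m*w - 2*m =m^2*(5*w - 2) + m*(-5*w^2 + 47*w - 18) - 40*w^2 + 56*w - 16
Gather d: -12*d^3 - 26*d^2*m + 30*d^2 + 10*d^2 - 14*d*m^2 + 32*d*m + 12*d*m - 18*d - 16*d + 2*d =-12*d^3 + d^2*(40 - 26*m) + d*(-14*m^2 + 44*m - 32)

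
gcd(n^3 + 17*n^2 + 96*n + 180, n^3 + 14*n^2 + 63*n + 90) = n^2 + 11*n + 30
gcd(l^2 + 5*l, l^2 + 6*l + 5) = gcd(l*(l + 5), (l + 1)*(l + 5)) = l + 5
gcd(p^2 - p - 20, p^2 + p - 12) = p + 4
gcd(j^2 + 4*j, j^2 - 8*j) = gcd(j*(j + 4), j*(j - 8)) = j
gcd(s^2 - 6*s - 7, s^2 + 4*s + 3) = s + 1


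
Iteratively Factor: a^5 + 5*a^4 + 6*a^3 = (a + 3)*(a^4 + 2*a^3) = (a + 2)*(a + 3)*(a^3) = a*(a + 2)*(a + 3)*(a^2) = a^2*(a + 2)*(a + 3)*(a)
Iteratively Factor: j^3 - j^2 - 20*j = (j - 5)*(j^2 + 4*j) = j*(j - 5)*(j + 4)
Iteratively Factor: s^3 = (s)*(s^2) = s^2*(s)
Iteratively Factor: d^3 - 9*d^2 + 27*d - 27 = (d - 3)*(d^2 - 6*d + 9) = (d - 3)^2*(d - 3)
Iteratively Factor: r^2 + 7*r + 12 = (r + 3)*(r + 4)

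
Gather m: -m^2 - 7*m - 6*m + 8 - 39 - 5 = -m^2 - 13*m - 36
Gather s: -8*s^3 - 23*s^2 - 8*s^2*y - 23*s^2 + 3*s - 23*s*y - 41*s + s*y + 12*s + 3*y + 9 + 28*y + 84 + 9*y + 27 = -8*s^3 + s^2*(-8*y - 46) + s*(-22*y - 26) + 40*y + 120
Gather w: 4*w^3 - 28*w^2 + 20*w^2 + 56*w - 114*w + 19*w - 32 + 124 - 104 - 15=4*w^3 - 8*w^2 - 39*w - 27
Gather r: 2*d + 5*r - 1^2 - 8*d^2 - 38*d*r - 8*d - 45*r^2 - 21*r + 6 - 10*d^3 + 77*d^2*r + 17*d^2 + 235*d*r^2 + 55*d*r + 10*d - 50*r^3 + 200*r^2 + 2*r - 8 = -10*d^3 + 9*d^2 + 4*d - 50*r^3 + r^2*(235*d + 155) + r*(77*d^2 + 17*d - 14) - 3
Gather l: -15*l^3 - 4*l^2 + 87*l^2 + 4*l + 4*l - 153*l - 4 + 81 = -15*l^3 + 83*l^2 - 145*l + 77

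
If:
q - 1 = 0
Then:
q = 1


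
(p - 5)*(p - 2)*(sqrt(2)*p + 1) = sqrt(2)*p^3 - 7*sqrt(2)*p^2 + p^2 - 7*p + 10*sqrt(2)*p + 10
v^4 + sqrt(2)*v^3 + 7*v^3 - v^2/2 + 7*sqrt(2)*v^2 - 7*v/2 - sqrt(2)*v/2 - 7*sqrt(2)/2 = (v + 7)*(v - sqrt(2)/2)*(v + sqrt(2)/2)*(v + sqrt(2))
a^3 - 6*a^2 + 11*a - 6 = (a - 3)*(a - 2)*(a - 1)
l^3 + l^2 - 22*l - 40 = (l - 5)*(l + 2)*(l + 4)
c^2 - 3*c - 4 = (c - 4)*(c + 1)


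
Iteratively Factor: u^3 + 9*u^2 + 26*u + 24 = (u + 4)*(u^2 + 5*u + 6) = (u + 2)*(u + 4)*(u + 3)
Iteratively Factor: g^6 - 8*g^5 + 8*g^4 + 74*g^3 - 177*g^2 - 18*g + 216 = (g + 3)*(g^5 - 11*g^4 + 41*g^3 - 49*g^2 - 30*g + 72) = (g - 4)*(g + 3)*(g^4 - 7*g^3 + 13*g^2 + 3*g - 18) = (g - 4)*(g - 3)*(g + 3)*(g^3 - 4*g^2 + g + 6) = (g - 4)*(g - 3)*(g - 2)*(g + 3)*(g^2 - 2*g - 3) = (g - 4)*(g - 3)*(g - 2)*(g + 1)*(g + 3)*(g - 3)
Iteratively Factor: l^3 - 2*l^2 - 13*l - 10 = (l - 5)*(l^2 + 3*l + 2) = (l - 5)*(l + 1)*(l + 2)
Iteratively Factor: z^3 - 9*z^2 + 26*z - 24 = (z - 4)*(z^2 - 5*z + 6) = (z - 4)*(z - 3)*(z - 2)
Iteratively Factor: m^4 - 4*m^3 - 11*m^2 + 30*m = (m)*(m^3 - 4*m^2 - 11*m + 30) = m*(m + 3)*(m^2 - 7*m + 10) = m*(m - 5)*(m + 3)*(m - 2)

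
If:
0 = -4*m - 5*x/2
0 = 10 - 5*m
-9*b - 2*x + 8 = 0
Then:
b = 8/5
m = 2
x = -16/5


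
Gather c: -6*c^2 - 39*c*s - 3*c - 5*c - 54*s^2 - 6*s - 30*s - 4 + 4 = -6*c^2 + c*(-39*s - 8) - 54*s^2 - 36*s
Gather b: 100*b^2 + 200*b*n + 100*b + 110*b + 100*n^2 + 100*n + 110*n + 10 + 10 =100*b^2 + b*(200*n + 210) + 100*n^2 + 210*n + 20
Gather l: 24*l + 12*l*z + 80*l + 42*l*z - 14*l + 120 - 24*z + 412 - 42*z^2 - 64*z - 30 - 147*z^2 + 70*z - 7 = l*(54*z + 90) - 189*z^2 - 18*z + 495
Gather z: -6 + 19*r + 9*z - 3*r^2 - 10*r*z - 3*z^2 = -3*r^2 + 19*r - 3*z^2 + z*(9 - 10*r) - 6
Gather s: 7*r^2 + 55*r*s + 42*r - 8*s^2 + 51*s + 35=7*r^2 + 42*r - 8*s^2 + s*(55*r + 51) + 35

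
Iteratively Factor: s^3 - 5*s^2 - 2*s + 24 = (s - 4)*(s^2 - s - 6) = (s - 4)*(s + 2)*(s - 3)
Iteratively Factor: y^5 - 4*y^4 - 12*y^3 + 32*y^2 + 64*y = (y - 4)*(y^4 - 12*y^2 - 16*y) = (y - 4)*(y + 2)*(y^3 - 2*y^2 - 8*y) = y*(y - 4)*(y + 2)*(y^2 - 2*y - 8) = y*(y - 4)*(y + 2)^2*(y - 4)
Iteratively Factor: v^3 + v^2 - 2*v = (v)*(v^2 + v - 2) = v*(v + 2)*(v - 1)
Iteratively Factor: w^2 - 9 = (w - 3)*(w + 3)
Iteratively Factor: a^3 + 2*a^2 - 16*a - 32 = (a - 4)*(a^2 + 6*a + 8) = (a - 4)*(a + 4)*(a + 2)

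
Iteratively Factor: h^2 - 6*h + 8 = (h - 4)*(h - 2)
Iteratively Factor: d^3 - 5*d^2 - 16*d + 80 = (d - 5)*(d^2 - 16) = (d - 5)*(d - 4)*(d + 4)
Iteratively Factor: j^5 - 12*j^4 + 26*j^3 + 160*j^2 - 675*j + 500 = (j - 5)*(j^4 - 7*j^3 - 9*j^2 + 115*j - 100) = (j - 5)*(j - 1)*(j^3 - 6*j^2 - 15*j + 100) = (j - 5)*(j - 1)*(j + 4)*(j^2 - 10*j + 25) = (j - 5)^2*(j - 1)*(j + 4)*(j - 5)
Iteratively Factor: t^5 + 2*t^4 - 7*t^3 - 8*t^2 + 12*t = (t + 2)*(t^4 - 7*t^2 + 6*t) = (t - 1)*(t + 2)*(t^3 + t^2 - 6*t) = (t - 2)*(t - 1)*(t + 2)*(t^2 + 3*t) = t*(t - 2)*(t - 1)*(t + 2)*(t + 3)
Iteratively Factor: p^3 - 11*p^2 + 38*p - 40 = (p - 4)*(p^2 - 7*p + 10) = (p - 4)*(p - 2)*(p - 5)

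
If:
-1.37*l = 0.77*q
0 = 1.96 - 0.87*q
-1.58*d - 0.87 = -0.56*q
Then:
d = 0.25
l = -1.27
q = 2.25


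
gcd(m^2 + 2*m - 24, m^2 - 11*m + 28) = m - 4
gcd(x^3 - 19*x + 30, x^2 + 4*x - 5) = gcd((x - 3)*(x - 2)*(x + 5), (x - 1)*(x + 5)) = x + 5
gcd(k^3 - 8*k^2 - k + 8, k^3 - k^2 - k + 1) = k^2 - 1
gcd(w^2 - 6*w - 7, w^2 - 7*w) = w - 7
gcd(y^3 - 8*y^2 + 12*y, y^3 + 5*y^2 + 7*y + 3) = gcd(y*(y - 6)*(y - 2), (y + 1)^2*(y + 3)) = 1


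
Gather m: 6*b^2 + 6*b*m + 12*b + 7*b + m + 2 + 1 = 6*b^2 + 19*b + m*(6*b + 1) + 3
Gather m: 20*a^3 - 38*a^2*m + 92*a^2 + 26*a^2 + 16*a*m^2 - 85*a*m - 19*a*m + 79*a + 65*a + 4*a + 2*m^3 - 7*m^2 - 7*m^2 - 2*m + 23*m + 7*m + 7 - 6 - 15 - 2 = 20*a^3 + 118*a^2 + 148*a + 2*m^3 + m^2*(16*a - 14) + m*(-38*a^2 - 104*a + 28) - 16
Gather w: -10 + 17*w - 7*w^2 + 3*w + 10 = -7*w^2 + 20*w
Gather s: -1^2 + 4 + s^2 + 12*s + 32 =s^2 + 12*s + 35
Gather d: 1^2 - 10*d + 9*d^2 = 9*d^2 - 10*d + 1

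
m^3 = m^3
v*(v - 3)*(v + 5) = v^3 + 2*v^2 - 15*v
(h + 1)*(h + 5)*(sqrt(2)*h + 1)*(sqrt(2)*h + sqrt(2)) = 2*h^4 + sqrt(2)*h^3 + 14*h^3 + 7*sqrt(2)*h^2 + 22*h^2 + 10*h + 11*sqrt(2)*h + 5*sqrt(2)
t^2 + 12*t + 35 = (t + 5)*(t + 7)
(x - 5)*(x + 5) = x^2 - 25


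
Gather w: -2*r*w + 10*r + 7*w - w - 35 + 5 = 10*r + w*(6 - 2*r) - 30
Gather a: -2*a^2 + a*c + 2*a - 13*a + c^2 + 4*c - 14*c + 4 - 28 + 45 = -2*a^2 + a*(c - 11) + c^2 - 10*c + 21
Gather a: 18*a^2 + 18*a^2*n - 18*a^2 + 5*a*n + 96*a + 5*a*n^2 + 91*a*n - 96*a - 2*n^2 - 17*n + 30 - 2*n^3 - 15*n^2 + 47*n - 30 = 18*a^2*n + a*(5*n^2 + 96*n) - 2*n^3 - 17*n^2 + 30*n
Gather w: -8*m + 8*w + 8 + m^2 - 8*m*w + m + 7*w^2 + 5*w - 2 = m^2 - 7*m + 7*w^2 + w*(13 - 8*m) + 6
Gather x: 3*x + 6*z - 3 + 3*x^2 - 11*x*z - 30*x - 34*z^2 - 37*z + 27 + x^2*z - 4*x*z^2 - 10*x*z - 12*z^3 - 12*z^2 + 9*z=x^2*(z + 3) + x*(-4*z^2 - 21*z - 27) - 12*z^3 - 46*z^2 - 22*z + 24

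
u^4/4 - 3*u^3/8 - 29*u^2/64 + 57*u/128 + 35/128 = (u/4 + 1/4)*(u - 7/4)*(u - 5/4)*(u + 1/2)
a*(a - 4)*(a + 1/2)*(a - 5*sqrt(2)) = a^4 - 5*sqrt(2)*a^3 - 7*a^3/2 - 2*a^2 + 35*sqrt(2)*a^2/2 + 10*sqrt(2)*a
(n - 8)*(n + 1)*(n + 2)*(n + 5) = n^4 - 47*n^2 - 126*n - 80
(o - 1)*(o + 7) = o^2 + 6*o - 7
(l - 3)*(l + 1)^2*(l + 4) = l^4 + 3*l^3 - 9*l^2 - 23*l - 12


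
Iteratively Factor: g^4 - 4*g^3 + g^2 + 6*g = (g)*(g^3 - 4*g^2 + g + 6) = g*(g - 2)*(g^2 - 2*g - 3) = g*(g - 3)*(g - 2)*(g + 1)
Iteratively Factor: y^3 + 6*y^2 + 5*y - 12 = (y + 4)*(y^2 + 2*y - 3) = (y - 1)*(y + 4)*(y + 3)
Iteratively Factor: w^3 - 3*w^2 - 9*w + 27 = (w + 3)*(w^2 - 6*w + 9) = (w - 3)*(w + 3)*(w - 3)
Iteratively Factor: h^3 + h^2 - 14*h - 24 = (h + 2)*(h^2 - h - 12) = (h - 4)*(h + 2)*(h + 3)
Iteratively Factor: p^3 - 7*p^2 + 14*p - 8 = (p - 1)*(p^2 - 6*p + 8) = (p - 2)*(p - 1)*(p - 4)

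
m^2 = m^2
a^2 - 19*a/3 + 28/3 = (a - 4)*(a - 7/3)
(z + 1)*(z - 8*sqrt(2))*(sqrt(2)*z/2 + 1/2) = sqrt(2)*z^3/2 - 15*z^2/2 + sqrt(2)*z^2/2 - 15*z/2 - 4*sqrt(2)*z - 4*sqrt(2)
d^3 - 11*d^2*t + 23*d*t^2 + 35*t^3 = (d - 7*t)*(d - 5*t)*(d + t)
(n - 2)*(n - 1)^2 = n^3 - 4*n^2 + 5*n - 2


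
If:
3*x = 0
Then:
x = 0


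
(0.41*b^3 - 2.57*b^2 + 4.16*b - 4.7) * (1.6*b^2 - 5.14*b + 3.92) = 0.656*b^5 - 6.2194*b^4 + 21.473*b^3 - 38.9768*b^2 + 40.4652*b - 18.424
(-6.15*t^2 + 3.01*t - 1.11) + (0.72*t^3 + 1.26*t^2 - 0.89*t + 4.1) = 0.72*t^3 - 4.89*t^2 + 2.12*t + 2.99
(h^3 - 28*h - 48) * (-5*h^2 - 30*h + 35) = -5*h^5 - 30*h^4 + 175*h^3 + 1080*h^2 + 460*h - 1680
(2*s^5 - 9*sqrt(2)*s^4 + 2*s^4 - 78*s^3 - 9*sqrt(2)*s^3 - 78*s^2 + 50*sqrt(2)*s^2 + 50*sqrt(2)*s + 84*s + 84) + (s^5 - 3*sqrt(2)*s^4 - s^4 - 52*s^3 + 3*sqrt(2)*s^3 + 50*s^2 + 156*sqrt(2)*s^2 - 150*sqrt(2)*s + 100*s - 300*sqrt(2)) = 3*s^5 - 12*sqrt(2)*s^4 + s^4 - 130*s^3 - 6*sqrt(2)*s^3 - 28*s^2 + 206*sqrt(2)*s^2 - 100*sqrt(2)*s + 184*s - 300*sqrt(2) + 84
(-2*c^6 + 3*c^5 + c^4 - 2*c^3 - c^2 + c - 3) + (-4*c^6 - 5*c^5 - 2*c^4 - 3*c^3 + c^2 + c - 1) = -6*c^6 - 2*c^5 - c^4 - 5*c^3 + 2*c - 4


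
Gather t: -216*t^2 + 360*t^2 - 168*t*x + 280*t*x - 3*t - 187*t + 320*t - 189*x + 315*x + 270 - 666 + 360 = 144*t^2 + t*(112*x + 130) + 126*x - 36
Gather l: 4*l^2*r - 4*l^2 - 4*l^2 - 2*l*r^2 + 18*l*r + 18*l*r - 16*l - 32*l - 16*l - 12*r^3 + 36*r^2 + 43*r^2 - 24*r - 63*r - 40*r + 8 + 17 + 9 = l^2*(4*r - 8) + l*(-2*r^2 + 36*r - 64) - 12*r^3 + 79*r^2 - 127*r + 34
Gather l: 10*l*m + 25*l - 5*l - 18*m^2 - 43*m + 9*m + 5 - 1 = l*(10*m + 20) - 18*m^2 - 34*m + 4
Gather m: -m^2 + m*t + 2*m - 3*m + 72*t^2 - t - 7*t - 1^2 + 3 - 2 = -m^2 + m*(t - 1) + 72*t^2 - 8*t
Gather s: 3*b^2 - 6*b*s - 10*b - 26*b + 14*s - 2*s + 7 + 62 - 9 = 3*b^2 - 36*b + s*(12 - 6*b) + 60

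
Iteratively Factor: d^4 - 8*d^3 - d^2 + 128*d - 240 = (d + 4)*(d^3 - 12*d^2 + 47*d - 60) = (d - 3)*(d + 4)*(d^2 - 9*d + 20) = (d - 5)*(d - 3)*(d + 4)*(d - 4)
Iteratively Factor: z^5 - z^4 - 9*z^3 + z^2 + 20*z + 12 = (z + 1)*(z^4 - 2*z^3 - 7*z^2 + 8*z + 12) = (z + 1)^2*(z^3 - 3*z^2 - 4*z + 12) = (z + 1)^2*(z + 2)*(z^2 - 5*z + 6) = (z - 2)*(z + 1)^2*(z + 2)*(z - 3)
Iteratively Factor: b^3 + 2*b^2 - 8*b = (b + 4)*(b^2 - 2*b) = (b - 2)*(b + 4)*(b)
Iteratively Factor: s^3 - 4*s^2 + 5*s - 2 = (s - 2)*(s^2 - 2*s + 1) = (s - 2)*(s - 1)*(s - 1)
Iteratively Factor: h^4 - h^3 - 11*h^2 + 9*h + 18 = (h + 1)*(h^3 - 2*h^2 - 9*h + 18) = (h - 2)*(h + 1)*(h^2 - 9) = (h - 2)*(h + 1)*(h + 3)*(h - 3)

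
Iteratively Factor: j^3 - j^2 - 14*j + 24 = (j - 2)*(j^2 + j - 12) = (j - 2)*(j + 4)*(j - 3)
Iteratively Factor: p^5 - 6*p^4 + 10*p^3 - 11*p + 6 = (p - 3)*(p^4 - 3*p^3 + p^2 + 3*p - 2) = (p - 3)*(p - 1)*(p^3 - 2*p^2 - p + 2) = (p - 3)*(p - 1)^2*(p^2 - p - 2) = (p - 3)*(p - 2)*(p - 1)^2*(p + 1)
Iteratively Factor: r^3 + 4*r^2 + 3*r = (r + 3)*(r^2 + r) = (r + 1)*(r + 3)*(r)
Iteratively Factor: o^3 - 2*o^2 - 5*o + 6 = (o + 2)*(o^2 - 4*o + 3) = (o - 3)*(o + 2)*(o - 1)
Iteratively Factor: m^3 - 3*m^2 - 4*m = (m - 4)*(m^2 + m) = (m - 4)*(m + 1)*(m)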